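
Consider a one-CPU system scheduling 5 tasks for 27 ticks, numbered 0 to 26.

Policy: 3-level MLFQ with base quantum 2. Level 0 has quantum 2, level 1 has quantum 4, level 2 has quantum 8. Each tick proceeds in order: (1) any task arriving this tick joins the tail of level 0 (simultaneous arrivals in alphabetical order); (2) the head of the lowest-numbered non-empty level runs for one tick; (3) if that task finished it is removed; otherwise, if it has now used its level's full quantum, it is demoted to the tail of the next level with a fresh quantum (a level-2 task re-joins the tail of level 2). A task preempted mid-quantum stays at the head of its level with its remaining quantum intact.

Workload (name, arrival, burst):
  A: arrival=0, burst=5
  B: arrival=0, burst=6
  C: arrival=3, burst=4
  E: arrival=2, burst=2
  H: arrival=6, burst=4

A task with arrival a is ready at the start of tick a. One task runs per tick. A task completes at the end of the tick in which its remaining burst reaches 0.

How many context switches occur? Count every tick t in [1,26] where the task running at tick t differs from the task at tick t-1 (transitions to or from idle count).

context switches = 9

t=0: L0/L1/L2 = AB/-/- → run A
t=1: L0/L1/L2 = AB/-/- → run A
t=2: L0/L1/L2 = BE/A/- → run B
t=3: L0/L1/L2 = BEC/A/- → run B
t=4: L0/L1/L2 = EC/AB/- → run E
t=5: L0/L1/L2 = EC/AB/- → run E
t=6: L0/L1/L2 = CH/AB/- → run C
t=7: L0/L1/L2 = CH/AB/- → run C
t=8: L0/L1/L2 = H/ABC/- → run H
t=9: L0/L1/L2 = H/ABC/- → run H
t=10: L0/L1/L2 = -/ABCH/- → run A
t=11: L0/L1/L2 = -/ABCH/- → run A
t=12: L0/L1/L2 = -/ABCH/- → run A
t=13: L0/L1/L2 = -/BCH/- → run B
t=14: L0/L1/L2 = -/BCH/- → run B
t=15: L0/L1/L2 = -/BCH/- → run B
t=16: L0/L1/L2 = -/BCH/- → run B
t=17: L0/L1/L2 = -/CH/- → run C
t=18: L0/L1/L2 = -/CH/- → run C
t=19: L0/L1/L2 = -/H/- → run H
t=20: L0/L1/L2 = -/H/- → run H
t=21: (idle)
t=22: (idle)
t=23: (idle)
t=24: (idle)
t=25: (idle)
t=26: (idle)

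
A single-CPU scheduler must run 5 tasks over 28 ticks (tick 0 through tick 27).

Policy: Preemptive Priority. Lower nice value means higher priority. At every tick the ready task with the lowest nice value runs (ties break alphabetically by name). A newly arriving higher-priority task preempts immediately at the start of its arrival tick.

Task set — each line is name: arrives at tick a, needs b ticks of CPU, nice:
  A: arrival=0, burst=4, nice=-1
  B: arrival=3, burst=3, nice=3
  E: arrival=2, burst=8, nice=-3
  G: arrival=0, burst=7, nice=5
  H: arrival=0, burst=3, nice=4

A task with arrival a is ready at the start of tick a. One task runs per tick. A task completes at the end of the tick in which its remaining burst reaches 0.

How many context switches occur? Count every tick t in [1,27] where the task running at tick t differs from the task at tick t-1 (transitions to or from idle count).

context switches = 6

t=0: ready={A,G,H} → run A
t=1: ready={A,G,H} → run A
t=2: ready={A,E,G,H} → run E
t=3: ready={A,B,E,G,H} → run E
t=4: ready={A,B,E,G,H} → run E
t=5: ready={A,B,E,G,H} → run E
t=6: ready={A,B,E,G,H} → run E
t=7: ready={A,B,E,G,H} → run E
t=8: ready={A,B,E,G,H} → run E
t=9: ready={A,B,E,G,H} → run E
t=10: ready={A,B,G,H} → run A
t=11: ready={A,B,G,H} → run A
t=12: ready={B,G,H} → run B
t=13: ready={B,G,H} → run B
t=14: ready={B,G,H} → run B
t=15: ready={G,H} → run H
t=16: ready={G,H} → run H
t=17: ready={G,H} → run H
t=18: ready={G} → run G
t=19: ready={G} → run G
t=20: ready={G} → run G
t=21: ready={G} → run G
t=22: ready={G} → run G
t=23: ready={G} → run G
t=24: ready={G} → run G
t=25: (idle)
t=26: (idle)
t=27: (idle)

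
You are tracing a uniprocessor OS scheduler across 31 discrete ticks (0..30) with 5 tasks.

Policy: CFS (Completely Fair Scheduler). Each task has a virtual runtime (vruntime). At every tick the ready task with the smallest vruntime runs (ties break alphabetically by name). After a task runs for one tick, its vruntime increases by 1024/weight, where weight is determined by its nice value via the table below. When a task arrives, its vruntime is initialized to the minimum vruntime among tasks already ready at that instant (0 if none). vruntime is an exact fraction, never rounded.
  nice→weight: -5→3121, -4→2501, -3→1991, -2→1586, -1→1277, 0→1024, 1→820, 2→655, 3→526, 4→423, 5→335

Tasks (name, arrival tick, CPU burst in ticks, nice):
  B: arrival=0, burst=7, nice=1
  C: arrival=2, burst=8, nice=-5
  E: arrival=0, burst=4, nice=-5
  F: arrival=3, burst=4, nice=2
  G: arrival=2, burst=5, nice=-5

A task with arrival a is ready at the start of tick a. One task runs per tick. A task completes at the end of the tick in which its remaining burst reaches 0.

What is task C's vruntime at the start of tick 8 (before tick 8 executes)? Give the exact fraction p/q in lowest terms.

vruntime(C, start of tick 8) = 3072/3121

t=0: vr[B=0 E=0] → run B
t=1: vr[B=256/205 E=0] → run E
t=2: vr[B=256/205 C=1024/3121 E=1024/3121 G=1024/3121] → run C
t=3: vr[B=256/205 C=2048/3121 E=1024/3121 F=1024/3121 G=1024/3121] → run E
t=4: vr[B=256/205 C=2048/3121 E=2048/3121 F=1024/3121 G=1024/3121] → run F
t=5: vr[B=256/205 C=2048/3121 E=2048/3121 F=3866624/2044255 G=1024/3121] → run G
t=6: vr[B=256/205 C=2048/3121 E=2048/3121 F=3866624/2044255 G=2048/3121] → run C
t=7: vr[B=256/205 C=3072/3121 E=2048/3121 F=3866624/2044255 G=2048/3121] → run E
t=8: vr[B=256/205 C=3072/3121 E=3072/3121 F=3866624/2044255 G=2048/3121] → run G
t=9: vr[B=256/205 C=3072/3121 E=3072/3121 F=3866624/2044255 G=3072/3121] → run C
t=10: vr[B=256/205 C=4096/3121 E=3072/3121 F=3866624/2044255 G=3072/3121] → run E
t=11: vr[B=256/205 C=4096/3121 F=3866624/2044255 G=3072/3121] → run G
t=12: vr[B=256/205 C=4096/3121 F=3866624/2044255 G=4096/3121] → run B
t=13: vr[B=512/205 C=4096/3121 F=3866624/2044255 G=4096/3121] → run C
t=14: vr[B=512/205 C=5120/3121 F=3866624/2044255 G=4096/3121] → run G
t=15: vr[B=512/205 C=5120/3121 F=3866624/2044255 G=5120/3121] → run C
t=16: vr[B=512/205 C=6144/3121 F=3866624/2044255 G=5120/3121] → run G
t=17: vr[B=512/205 C=6144/3121 F=3866624/2044255] → run F
t=18: vr[B=512/205 C=6144/3121 F=7062528/2044255] → run C
t=19: vr[B=512/205 C=7168/3121 F=7062528/2044255] → run C
t=20: vr[B=512/205 C=8192/3121 F=7062528/2044255] → run B
t=21: vr[B=768/205 C=8192/3121 F=7062528/2044255] → run C
t=22: vr[B=768/205 F=7062528/2044255] → run F
t=23: vr[B=768/205 F=10258432/2044255] → run B
t=24: vr[B=1024/205 F=10258432/2044255] → run B
t=25: vr[B=256/41 F=10258432/2044255] → run F
t=26: vr[B=256/41] → run B
t=27: vr[B=1536/205] → run B
t=28: (idle)
t=29: (idle)
t=30: (idle)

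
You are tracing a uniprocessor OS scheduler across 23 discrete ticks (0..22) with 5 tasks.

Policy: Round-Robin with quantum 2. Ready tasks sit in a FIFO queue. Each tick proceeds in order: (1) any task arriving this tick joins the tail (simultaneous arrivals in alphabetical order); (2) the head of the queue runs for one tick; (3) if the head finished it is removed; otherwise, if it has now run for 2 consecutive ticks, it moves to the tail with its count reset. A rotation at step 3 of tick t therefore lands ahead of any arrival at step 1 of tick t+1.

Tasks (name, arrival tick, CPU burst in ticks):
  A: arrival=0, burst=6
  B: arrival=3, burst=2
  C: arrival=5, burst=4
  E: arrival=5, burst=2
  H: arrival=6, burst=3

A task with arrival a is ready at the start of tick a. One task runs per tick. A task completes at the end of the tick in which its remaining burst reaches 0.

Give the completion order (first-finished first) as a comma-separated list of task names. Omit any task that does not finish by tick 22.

completion order = B, A, E, C, H

t=0: queue=[A] q_used=0 → run A
t=1: queue=[A] q_used=1 → run A
t=2: queue=[A] q_used=0 → run A
t=3: queue=[A,B] q_used=1 → run A
t=4: queue=[B,A] q_used=0 → run B
t=5: queue=[B,A,C,E] q_used=1 → run B
t=6: queue=[A,C,E,H] q_used=0 → run A
t=7: queue=[A,C,E,H] q_used=1 → run A
t=8: queue=[C,E,H] q_used=0 → run C
t=9: queue=[C,E,H] q_used=1 → run C
t=10: queue=[E,H,C] q_used=0 → run E
t=11: queue=[E,H,C] q_used=1 → run E
t=12: queue=[H,C] q_used=0 → run H
t=13: queue=[H,C] q_used=1 → run H
t=14: queue=[C,H] q_used=0 → run C
t=15: queue=[C,H] q_used=1 → run C
t=16: queue=[H] q_used=0 → run H
t=17: (idle)
t=18: (idle)
t=19: (idle)
t=20: (idle)
t=21: (idle)
t=22: (idle)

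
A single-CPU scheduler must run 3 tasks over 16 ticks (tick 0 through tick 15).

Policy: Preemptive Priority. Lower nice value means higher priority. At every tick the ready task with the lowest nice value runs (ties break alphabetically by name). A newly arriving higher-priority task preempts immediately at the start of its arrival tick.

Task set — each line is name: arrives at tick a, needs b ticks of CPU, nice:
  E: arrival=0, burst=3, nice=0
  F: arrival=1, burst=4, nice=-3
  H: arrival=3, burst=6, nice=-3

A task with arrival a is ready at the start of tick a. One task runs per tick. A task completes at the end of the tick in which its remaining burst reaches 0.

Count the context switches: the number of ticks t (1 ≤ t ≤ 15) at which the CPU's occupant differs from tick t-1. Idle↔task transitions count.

context switches = 4

t=0: ready={E} → run E
t=1: ready={E,F} → run F
t=2: ready={E,F} → run F
t=3: ready={E,F,H} → run F
t=4: ready={E,F,H} → run F
t=5: ready={E,H} → run H
t=6: ready={E,H} → run H
t=7: ready={E,H} → run H
t=8: ready={E,H} → run H
t=9: ready={E,H} → run H
t=10: ready={E,H} → run H
t=11: ready={E} → run E
t=12: ready={E} → run E
t=13: (idle)
t=14: (idle)
t=15: (idle)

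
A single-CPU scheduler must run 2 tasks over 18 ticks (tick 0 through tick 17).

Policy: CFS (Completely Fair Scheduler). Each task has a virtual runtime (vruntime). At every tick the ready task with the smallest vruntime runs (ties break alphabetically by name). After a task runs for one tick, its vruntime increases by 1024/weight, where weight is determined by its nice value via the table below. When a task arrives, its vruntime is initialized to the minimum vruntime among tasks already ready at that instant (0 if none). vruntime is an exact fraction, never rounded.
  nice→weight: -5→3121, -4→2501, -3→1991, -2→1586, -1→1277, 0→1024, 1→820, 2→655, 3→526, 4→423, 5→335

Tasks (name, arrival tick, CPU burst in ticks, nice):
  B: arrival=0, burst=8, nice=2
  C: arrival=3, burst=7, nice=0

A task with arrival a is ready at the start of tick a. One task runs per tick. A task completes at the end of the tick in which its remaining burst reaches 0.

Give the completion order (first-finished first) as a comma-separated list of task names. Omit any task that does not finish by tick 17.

completion order = C, B

t=0: vr[B=0] → run B
t=1: vr[B=1024/655] → run B
t=2: vr[B=2048/655] → run B
t=3: vr[B=3072/655 C=3072/655] → run B
t=4: vr[B=4096/655 C=3072/655] → run C
t=5: vr[B=4096/655 C=3727/655] → run C
t=6: vr[B=4096/655 C=4382/655] → run B
t=7: vr[B=1024/131 C=4382/655] → run C
t=8: vr[B=1024/131 C=5037/655] → run C
t=9: vr[B=1024/131 C=5692/655] → run B
t=10: vr[B=6144/655 C=5692/655] → run C
t=11: vr[B=6144/655 C=6347/655] → run B
t=12: vr[B=7168/655 C=6347/655] → run C
t=13: vr[B=7168/655 C=7002/655] → run C
t=14: vr[B=7168/655] → run B
t=15: (idle)
t=16: (idle)
t=17: (idle)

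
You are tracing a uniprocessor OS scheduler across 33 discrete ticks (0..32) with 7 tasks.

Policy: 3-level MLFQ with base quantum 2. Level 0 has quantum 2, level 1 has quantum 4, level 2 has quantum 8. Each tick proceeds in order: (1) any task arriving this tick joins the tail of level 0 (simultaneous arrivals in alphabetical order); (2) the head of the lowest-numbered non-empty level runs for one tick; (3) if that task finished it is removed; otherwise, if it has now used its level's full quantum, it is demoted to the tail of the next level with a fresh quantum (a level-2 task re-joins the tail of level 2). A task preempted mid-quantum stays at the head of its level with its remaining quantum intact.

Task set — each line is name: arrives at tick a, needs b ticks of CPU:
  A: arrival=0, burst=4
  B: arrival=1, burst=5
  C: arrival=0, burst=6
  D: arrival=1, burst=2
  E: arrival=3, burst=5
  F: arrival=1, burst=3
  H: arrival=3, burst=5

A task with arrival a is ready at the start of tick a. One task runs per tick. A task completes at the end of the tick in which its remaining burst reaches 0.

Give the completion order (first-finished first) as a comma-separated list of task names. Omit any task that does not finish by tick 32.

t=0: L0/L1/L2 = AC/-/- → run A
t=1: L0/L1/L2 = ACBDF/-/- → run A
t=2: L0/L1/L2 = CBDF/A/- → run C
t=3: L0/L1/L2 = CBDFEH/A/- → run C
t=4: L0/L1/L2 = BDFEH/AC/- → run B
t=5: L0/L1/L2 = BDFEH/AC/- → run B
t=6: L0/L1/L2 = DFEH/ACB/- → run D
t=7: L0/L1/L2 = DFEH/ACB/- → run D
t=8: L0/L1/L2 = FEH/ACB/- → run F
t=9: L0/L1/L2 = FEH/ACB/- → run F
t=10: L0/L1/L2 = EH/ACBF/- → run E
t=11: L0/L1/L2 = EH/ACBF/- → run E
t=12: L0/L1/L2 = H/ACBFE/- → run H
t=13: L0/L1/L2 = H/ACBFE/- → run H
t=14: L0/L1/L2 = -/ACBFEH/- → run A
t=15: L0/L1/L2 = -/ACBFEH/- → run A
t=16: L0/L1/L2 = -/CBFEH/- → run C
t=17: L0/L1/L2 = -/CBFEH/- → run C
t=18: L0/L1/L2 = -/CBFEH/- → run C
t=19: L0/L1/L2 = -/CBFEH/- → run C
t=20: L0/L1/L2 = -/BFEH/- → run B
t=21: L0/L1/L2 = -/BFEH/- → run B
t=22: L0/L1/L2 = -/BFEH/- → run B
t=23: L0/L1/L2 = -/FEH/- → run F
t=24: L0/L1/L2 = -/EH/- → run E
t=25: L0/L1/L2 = -/EH/- → run E
t=26: L0/L1/L2 = -/EH/- → run E
t=27: L0/L1/L2 = -/H/- → run H
t=28: L0/L1/L2 = -/H/- → run H
t=29: L0/L1/L2 = -/H/- → run H
t=30: (idle)
t=31: (idle)
t=32: (idle)

completion order = D, A, C, B, F, E, H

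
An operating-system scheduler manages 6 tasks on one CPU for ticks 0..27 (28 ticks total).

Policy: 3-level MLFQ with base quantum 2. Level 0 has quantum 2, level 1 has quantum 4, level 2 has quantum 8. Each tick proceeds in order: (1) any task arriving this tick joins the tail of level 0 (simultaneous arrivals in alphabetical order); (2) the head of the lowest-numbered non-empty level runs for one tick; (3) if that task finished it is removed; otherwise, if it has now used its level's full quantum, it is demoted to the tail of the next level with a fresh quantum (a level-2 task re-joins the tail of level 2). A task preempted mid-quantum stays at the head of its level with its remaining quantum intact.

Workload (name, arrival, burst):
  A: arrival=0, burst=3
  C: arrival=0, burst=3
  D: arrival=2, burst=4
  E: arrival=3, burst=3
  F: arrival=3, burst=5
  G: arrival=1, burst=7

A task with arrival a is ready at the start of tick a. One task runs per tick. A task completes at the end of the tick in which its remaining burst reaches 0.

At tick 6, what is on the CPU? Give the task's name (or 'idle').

t=0: L0/L1/L2 = AC/-/- → run A
t=1: L0/L1/L2 = ACG/-/- → run A
t=2: L0/L1/L2 = CGD/A/- → run C
t=3: L0/L1/L2 = CGDEF/A/- → run C
t=4: L0/L1/L2 = GDEF/AC/- → run G
t=5: L0/L1/L2 = GDEF/AC/- → run G
t=6: L0/L1/L2 = DEF/ACG/- → run D
t=7: L0/L1/L2 = DEF/ACG/- → run D
t=8: L0/L1/L2 = EF/ACGD/- → run E
t=9: L0/L1/L2 = EF/ACGD/- → run E
t=10: L0/L1/L2 = F/ACGDE/- → run F
t=11: L0/L1/L2 = F/ACGDE/- → run F
t=12: L0/L1/L2 = -/ACGDEF/- → run A
t=13: L0/L1/L2 = -/CGDEF/- → run C
t=14: L0/L1/L2 = -/GDEF/- → run G
t=15: L0/L1/L2 = -/GDEF/- → run G
t=16: L0/L1/L2 = -/GDEF/- → run G
t=17: L0/L1/L2 = -/GDEF/- → run G
t=18: L0/L1/L2 = -/DEF/G → run D
t=19: L0/L1/L2 = -/DEF/G → run D
t=20: L0/L1/L2 = -/EF/G → run E
t=21: L0/L1/L2 = -/F/G → run F
t=22: L0/L1/L2 = -/F/G → run F
t=23: L0/L1/L2 = -/F/G → run F
t=24: L0/L1/L2 = -/-/G → run G
t=25: (idle)
t=26: (idle)
t=27: (idle)

running at tick 6 = D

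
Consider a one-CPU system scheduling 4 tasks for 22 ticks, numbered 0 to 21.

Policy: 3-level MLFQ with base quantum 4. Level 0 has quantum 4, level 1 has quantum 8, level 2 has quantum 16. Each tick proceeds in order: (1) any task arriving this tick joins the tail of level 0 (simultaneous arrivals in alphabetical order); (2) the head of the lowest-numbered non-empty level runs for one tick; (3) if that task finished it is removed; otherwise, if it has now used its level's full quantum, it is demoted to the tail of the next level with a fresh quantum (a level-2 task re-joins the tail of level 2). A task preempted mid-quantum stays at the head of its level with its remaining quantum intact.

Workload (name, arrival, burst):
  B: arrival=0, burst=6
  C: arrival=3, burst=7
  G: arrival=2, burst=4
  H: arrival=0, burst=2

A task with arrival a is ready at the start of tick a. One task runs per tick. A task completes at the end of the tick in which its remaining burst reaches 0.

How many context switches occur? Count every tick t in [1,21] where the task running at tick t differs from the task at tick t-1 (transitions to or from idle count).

t=0: L0/L1/L2 = BH/-/- → run B
t=1: L0/L1/L2 = BH/-/- → run B
t=2: L0/L1/L2 = BHG/-/- → run B
t=3: L0/L1/L2 = BHGC/-/- → run B
t=4: L0/L1/L2 = HGC/B/- → run H
t=5: L0/L1/L2 = HGC/B/- → run H
t=6: L0/L1/L2 = GC/B/- → run G
t=7: L0/L1/L2 = GC/B/- → run G
t=8: L0/L1/L2 = GC/B/- → run G
t=9: L0/L1/L2 = GC/B/- → run G
t=10: L0/L1/L2 = C/B/- → run C
t=11: L0/L1/L2 = C/B/- → run C
t=12: L0/L1/L2 = C/B/- → run C
t=13: L0/L1/L2 = C/B/- → run C
t=14: L0/L1/L2 = -/BC/- → run B
t=15: L0/L1/L2 = -/BC/- → run B
t=16: L0/L1/L2 = -/C/- → run C
t=17: L0/L1/L2 = -/C/- → run C
t=18: L0/L1/L2 = -/C/- → run C
t=19: (idle)
t=20: (idle)
t=21: (idle)

context switches = 6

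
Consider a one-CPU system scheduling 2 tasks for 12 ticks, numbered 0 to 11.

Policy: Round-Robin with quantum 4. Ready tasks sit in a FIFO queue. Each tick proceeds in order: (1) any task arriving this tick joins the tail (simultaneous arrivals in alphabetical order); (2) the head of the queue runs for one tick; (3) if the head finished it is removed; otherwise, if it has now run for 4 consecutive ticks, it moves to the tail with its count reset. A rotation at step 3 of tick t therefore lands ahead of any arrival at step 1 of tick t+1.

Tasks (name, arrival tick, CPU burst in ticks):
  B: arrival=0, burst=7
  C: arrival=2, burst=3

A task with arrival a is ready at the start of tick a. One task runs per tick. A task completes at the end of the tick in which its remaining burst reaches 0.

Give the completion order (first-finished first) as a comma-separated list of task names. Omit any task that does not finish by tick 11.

completion order = C, B

t=0: queue=[B] q_used=0 → run B
t=1: queue=[B] q_used=1 → run B
t=2: queue=[B,C] q_used=2 → run B
t=3: queue=[B,C] q_used=3 → run B
t=4: queue=[C,B] q_used=0 → run C
t=5: queue=[C,B] q_used=1 → run C
t=6: queue=[C,B] q_used=2 → run C
t=7: queue=[B] q_used=0 → run B
t=8: queue=[B] q_used=1 → run B
t=9: queue=[B] q_used=2 → run B
t=10: (idle)
t=11: (idle)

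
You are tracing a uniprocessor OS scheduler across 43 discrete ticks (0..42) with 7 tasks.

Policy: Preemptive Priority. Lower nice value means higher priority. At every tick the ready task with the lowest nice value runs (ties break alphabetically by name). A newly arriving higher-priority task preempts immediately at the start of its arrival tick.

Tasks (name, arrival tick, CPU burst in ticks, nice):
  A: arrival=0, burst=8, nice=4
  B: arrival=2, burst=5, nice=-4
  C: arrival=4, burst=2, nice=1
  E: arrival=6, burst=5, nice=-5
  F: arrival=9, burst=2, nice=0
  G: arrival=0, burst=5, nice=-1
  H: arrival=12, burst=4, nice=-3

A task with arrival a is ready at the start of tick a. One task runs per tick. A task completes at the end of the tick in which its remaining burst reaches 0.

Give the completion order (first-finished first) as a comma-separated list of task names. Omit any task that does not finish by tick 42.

t=0: ready={A,G} → run G
t=1: ready={A,G} → run G
t=2: ready={A,B,G} → run B
t=3: ready={A,B,G} → run B
t=4: ready={A,B,C,G} → run B
t=5: ready={A,B,C,G} → run B
t=6: ready={A,B,C,E,G} → run E
t=7: ready={A,B,C,E,G} → run E
t=8: ready={A,B,C,E,G} → run E
t=9: ready={A,B,C,E,F,G} → run E
t=10: ready={A,B,C,E,F,G} → run E
t=11: ready={A,B,C,F,G} → run B
t=12: ready={A,C,F,G,H} → run H
t=13: ready={A,C,F,G,H} → run H
t=14: ready={A,C,F,G,H} → run H
t=15: ready={A,C,F,G,H} → run H
t=16: ready={A,C,F,G} → run G
t=17: ready={A,C,F,G} → run G
t=18: ready={A,C,F,G} → run G
t=19: ready={A,C,F} → run F
t=20: ready={A,C,F} → run F
t=21: ready={A,C} → run C
t=22: ready={A,C} → run C
t=23: ready={A} → run A
t=24: ready={A} → run A
t=25: ready={A} → run A
t=26: ready={A} → run A
t=27: ready={A} → run A
t=28: ready={A} → run A
t=29: ready={A} → run A
t=30: ready={A} → run A
t=31: (idle)
t=32: (idle)
t=33: (idle)
t=34: (idle)
t=35: (idle)
t=36: (idle)
t=37: (idle)
t=38: (idle)
t=39: (idle)
t=40: (idle)
t=41: (idle)
t=42: (idle)

completion order = E, B, H, G, F, C, A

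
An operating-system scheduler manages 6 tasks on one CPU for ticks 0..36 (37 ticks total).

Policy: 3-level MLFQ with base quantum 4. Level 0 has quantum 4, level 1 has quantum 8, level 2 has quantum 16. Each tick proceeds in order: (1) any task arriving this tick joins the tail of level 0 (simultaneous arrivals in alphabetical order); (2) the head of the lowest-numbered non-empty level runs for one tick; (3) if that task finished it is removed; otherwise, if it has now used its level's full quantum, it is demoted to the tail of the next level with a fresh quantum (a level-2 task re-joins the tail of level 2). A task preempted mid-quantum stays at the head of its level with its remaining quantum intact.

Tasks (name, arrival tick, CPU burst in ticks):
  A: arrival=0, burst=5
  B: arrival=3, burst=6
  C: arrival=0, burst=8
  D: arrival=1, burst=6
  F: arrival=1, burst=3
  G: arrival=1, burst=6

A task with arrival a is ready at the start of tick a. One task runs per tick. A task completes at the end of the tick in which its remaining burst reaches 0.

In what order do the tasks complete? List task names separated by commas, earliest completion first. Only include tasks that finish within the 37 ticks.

t=0: L0/L1/L2 = AC/-/- → run A
t=1: L0/L1/L2 = ACDFG/-/- → run A
t=2: L0/L1/L2 = ACDFG/-/- → run A
t=3: L0/L1/L2 = ACDFGB/-/- → run A
t=4: L0/L1/L2 = CDFGB/A/- → run C
t=5: L0/L1/L2 = CDFGB/A/- → run C
t=6: L0/L1/L2 = CDFGB/A/- → run C
t=7: L0/L1/L2 = CDFGB/A/- → run C
t=8: L0/L1/L2 = DFGB/AC/- → run D
t=9: L0/L1/L2 = DFGB/AC/- → run D
t=10: L0/L1/L2 = DFGB/AC/- → run D
t=11: L0/L1/L2 = DFGB/AC/- → run D
t=12: L0/L1/L2 = FGB/ACD/- → run F
t=13: L0/L1/L2 = FGB/ACD/- → run F
t=14: L0/L1/L2 = FGB/ACD/- → run F
t=15: L0/L1/L2 = GB/ACD/- → run G
t=16: L0/L1/L2 = GB/ACD/- → run G
t=17: L0/L1/L2 = GB/ACD/- → run G
t=18: L0/L1/L2 = GB/ACD/- → run G
t=19: L0/L1/L2 = B/ACDG/- → run B
t=20: L0/L1/L2 = B/ACDG/- → run B
t=21: L0/L1/L2 = B/ACDG/- → run B
t=22: L0/L1/L2 = B/ACDG/- → run B
t=23: L0/L1/L2 = -/ACDGB/- → run A
t=24: L0/L1/L2 = -/CDGB/- → run C
t=25: L0/L1/L2 = -/CDGB/- → run C
t=26: L0/L1/L2 = -/CDGB/- → run C
t=27: L0/L1/L2 = -/CDGB/- → run C
t=28: L0/L1/L2 = -/DGB/- → run D
t=29: L0/L1/L2 = -/DGB/- → run D
t=30: L0/L1/L2 = -/GB/- → run G
t=31: L0/L1/L2 = -/GB/- → run G
t=32: L0/L1/L2 = -/B/- → run B
t=33: L0/L1/L2 = -/B/- → run B
t=34: (idle)
t=35: (idle)
t=36: (idle)

completion order = F, A, C, D, G, B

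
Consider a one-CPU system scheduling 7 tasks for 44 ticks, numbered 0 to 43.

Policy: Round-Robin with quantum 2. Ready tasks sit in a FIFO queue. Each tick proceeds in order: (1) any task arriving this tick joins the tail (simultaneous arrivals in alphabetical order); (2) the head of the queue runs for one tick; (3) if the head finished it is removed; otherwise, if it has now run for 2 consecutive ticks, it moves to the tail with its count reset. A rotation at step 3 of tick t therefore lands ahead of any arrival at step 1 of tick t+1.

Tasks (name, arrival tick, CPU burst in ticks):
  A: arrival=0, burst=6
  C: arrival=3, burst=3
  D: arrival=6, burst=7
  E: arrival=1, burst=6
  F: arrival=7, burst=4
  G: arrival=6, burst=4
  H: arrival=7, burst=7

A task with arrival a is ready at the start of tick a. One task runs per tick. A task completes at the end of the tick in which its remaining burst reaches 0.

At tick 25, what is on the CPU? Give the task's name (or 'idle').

t=0: queue=[A] q_used=0 → run A
t=1: queue=[A,E] q_used=1 → run A
t=2: queue=[E,A] q_used=0 → run E
t=3: queue=[E,A,C] q_used=1 → run E
t=4: queue=[A,C,E] q_used=0 → run A
t=5: queue=[A,C,E] q_used=1 → run A
t=6: queue=[C,E,A,D,G] q_used=0 → run C
t=7: queue=[C,E,A,D,G,F,H] q_used=1 → run C
t=8: queue=[E,A,D,G,F,H,C] q_used=0 → run E
t=9: queue=[E,A,D,G,F,H,C] q_used=1 → run E
t=10: queue=[A,D,G,F,H,C,E] q_used=0 → run A
t=11: queue=[A,D,G,F,H,C,E] q_used=1 → run A
t=12: queue=[D,G,F,H,C,E] q_used=0 → run D
t=13: queue=[D,G,F,H,C,E] q_used=1 → run D
t=14: queue=[G,F,H,C,E,D] q_used=0 → run G
t=15: queue=[G,F,H,C,E,D] q_used=1 → run G
t=16: queue=[F,H,C,E,D,G] q_used=0 → run F
t=17: queue=[F,H,C,E,D,G] q_used=1 → run F
t=18: queue=[H,C,E,D,G,F] q_used=0 → run H
t=19: queue=[H,C,E,D,G,F] q_used=1 → run H
t=20: queue=[C,E,D,G,F,H] q_used=0 → run C
t=21: queue=[E,D,G,F,H] q_used=0 → run E
t=22: queue=[E,D,G,F,H] q_used=1 → run E
t=23: queue=[D,G,F,H] q_used=0 → run D
t=24: queue=[D,G,F,H] q_used=1 → run D
t=25: queue=[G,F,H,D] q_used=0 → run G
t=26: queue=[G,F,H,D] q_used=1 → run G
t=27: queue=[F,H,D] q_used=0 → run F
t=28: queue=[F,H,D] q_used=1 → run F
t=29: queue=[H,D] q_used=0 → run H
t=30: queue=[H,D] q_used=1 → run H
t=31: queue=[D,H] q_used=0 → run D
t=32: queue=[D,H] q_used=1 → run D
t=33: queue=[H,D] q_used=0 → run H
t=34: queue=[H,D] q_used=1 → run H
t=35: queue=[D,H] q_used=0 → run D
t=36: queue=[H] q_used=0 → run H
t=37: (idle)
t=38: (idle)
t=39: (idle)
t=40: (idle)
t=41: (idle)
t=42: (idle)
t=43: (idle)

running at tick 25 = G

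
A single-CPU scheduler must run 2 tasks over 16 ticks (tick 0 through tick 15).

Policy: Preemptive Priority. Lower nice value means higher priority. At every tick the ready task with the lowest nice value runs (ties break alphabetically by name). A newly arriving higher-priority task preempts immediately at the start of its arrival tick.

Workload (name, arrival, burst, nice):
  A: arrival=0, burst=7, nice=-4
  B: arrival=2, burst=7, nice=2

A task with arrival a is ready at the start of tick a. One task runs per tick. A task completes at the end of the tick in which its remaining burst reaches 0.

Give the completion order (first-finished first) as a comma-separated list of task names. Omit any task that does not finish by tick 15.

completion order = A, B

t=0: ready={A} → run A
t=1: ready={A} → run A
t=2: ready={A,B} → run A
t=3: ready={A,B} → run A
t=4: ready={A,B} → run A
t=5: ready={A,B} → run A
t=6: ready={A,B} → run A
t=7: ready={B} → run B
t=8: ready={B} → run B
t=9: ready={B} → run B
t=10: ready={B} → run B
t=11: ready={B} → run B
t=12: ready={B} → run B
t=13: ready={B} → run B
t=14: (idle)
t=15: (idle)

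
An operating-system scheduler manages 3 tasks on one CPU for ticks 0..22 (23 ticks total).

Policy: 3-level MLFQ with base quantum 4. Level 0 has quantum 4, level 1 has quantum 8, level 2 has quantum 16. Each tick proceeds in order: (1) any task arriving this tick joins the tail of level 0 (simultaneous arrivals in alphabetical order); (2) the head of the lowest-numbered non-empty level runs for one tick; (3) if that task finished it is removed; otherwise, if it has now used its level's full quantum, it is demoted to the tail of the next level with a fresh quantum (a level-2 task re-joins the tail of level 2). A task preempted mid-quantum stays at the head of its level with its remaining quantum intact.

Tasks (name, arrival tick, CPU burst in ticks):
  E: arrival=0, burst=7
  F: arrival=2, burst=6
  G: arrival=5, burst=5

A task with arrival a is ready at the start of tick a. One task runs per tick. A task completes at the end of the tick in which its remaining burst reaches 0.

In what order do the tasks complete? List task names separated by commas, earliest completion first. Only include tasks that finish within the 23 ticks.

completion order = E, F, G

t=0: L0/L1/L2 = E/-/- → run E
t=1: L0/L1/L2 = E/-/- → run E
t=2: L0/L1/L2 = EF/-/- → run E
t=3: L0/L1/L2 = EF/-/- → run E
t=4: L0/L1/L2 = F/E/- → run F
t=5: L0/L1/L2 = FG/E/- → run F
t=6: L0/L1/L2 = FG/E/- → run F
t=7: L0/L1/L2 = FG/E/- → run F
t=8: L0/L1/L2 = G/EF/- → run G
t=9: L0/L1/L2 = G/EF/- → run G
t=10: L0/L1/L2 = G/EF/- → run G
t=11: L0/L1/L2 = G/EF/- → run G
t=12: L0/L1/L2 = -/EFG/- → run E
t=13: L0/L1/L2 = -/EFG/- → run E
t=14: L0/L1/L2 = -/EFG/- → run E
t=15: L0/L1/L2 = -/FG/- → run F
t=16: L0/L1/L2 = -/FG/- → run F
t=17: L0/L1/L2 = -/G/- → run G
t=18: (idle)
t=19: (idle)
t=20: (idle)
t=21: (idle)
t=22: (idle)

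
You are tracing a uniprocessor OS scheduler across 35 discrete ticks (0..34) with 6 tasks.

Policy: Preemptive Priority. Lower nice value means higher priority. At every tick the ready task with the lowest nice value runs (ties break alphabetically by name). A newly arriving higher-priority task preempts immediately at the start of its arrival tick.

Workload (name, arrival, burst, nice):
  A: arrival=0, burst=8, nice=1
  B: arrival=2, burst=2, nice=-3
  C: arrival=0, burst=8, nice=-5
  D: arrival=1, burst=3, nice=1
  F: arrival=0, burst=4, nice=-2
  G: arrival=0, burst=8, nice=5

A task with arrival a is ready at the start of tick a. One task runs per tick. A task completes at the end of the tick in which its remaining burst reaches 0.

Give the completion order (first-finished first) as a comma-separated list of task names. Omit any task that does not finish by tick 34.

completion order = C, B, F, A, D, G

t=0: ready={A,C,F,G} → run C
t=1: ready={A,C,D,F,G} → run C
t=2: ready={A,B,C,D,F,G} → run C
t=3: ready={A,B,C,D,F,G} → run C
t=4: ready={A,B,C,D,F,G} → run C
t=5: ready={A,B,C,D,F,G} → run C
t=6: ready={A,B,C,D,F,G} → run C
t=7: ready={A,B,C,D,F,G} → run C
t=8: ready={A,B,D,F,G} → run B
t=9: ready={A,B,D,F,G} → run B
t=10: ready={A,D,F,G} → run F
t=11: ready={A,D,F,G} → run F
t=12: ready={A,D,F,G} → run F
t=13: ready={A,D,F,G} → run F
t=14: ready={A,D,G} → run A
t=15: ready={A,D,G} → run A
t=16: ready={A,D,G} → run A
t=17: ready={A,D,G} → run A
t=18: ready={A,D,G} → run A
t=19: ready={A,D,G} → run A
t=20: ready={A,D,G} → run A
t=21: ready={A,D,G} → run A
t=22: ready={D,G} → run D
t=23: ready={D,G} → run D
t=24: ready={D,G} → run D
t=25: ready={G} → run G
t=26: ready={G} → run G
t=27: ready={G} → run G
t=28: ready={G} → run G
t=29: ready={G} → run G
t=30: ready={G} → run G
t=31: ready={G} → run G
t=32: ready={G} → run G
t=33: (idle)
t=34: (idle)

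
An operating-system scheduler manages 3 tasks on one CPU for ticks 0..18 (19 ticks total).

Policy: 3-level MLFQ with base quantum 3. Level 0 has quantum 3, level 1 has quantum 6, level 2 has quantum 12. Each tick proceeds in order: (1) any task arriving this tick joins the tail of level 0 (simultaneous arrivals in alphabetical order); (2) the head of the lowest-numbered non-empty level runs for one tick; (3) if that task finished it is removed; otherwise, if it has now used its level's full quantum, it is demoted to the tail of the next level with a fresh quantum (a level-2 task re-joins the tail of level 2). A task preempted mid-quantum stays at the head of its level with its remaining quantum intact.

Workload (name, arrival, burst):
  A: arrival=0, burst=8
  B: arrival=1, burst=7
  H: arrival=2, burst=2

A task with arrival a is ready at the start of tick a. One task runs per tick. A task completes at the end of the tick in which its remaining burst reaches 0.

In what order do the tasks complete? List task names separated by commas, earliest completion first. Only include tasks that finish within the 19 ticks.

completion order = H, A, B

t=0: L0/L1/L2 = A/-/- → run A
t=1: L0/L1/L2 = AB/-/- → run A
t=2: L0/L1/L2 = ABH/-/- → run A
t=3: L0/L1/L2 = BH/A/- → run B
t=4: L0/L1/L2 = BH/A/- → run B
t=5: L0/L1/L2 = BH/A/- → run B
t=6: L0/L1/L2 = H/AB/- → run H
t=7: L0/L1/L2 = H/AB/- → run H
t=8: L0/L1/L2 = -/AB/- → run A
t=9: L0/L1/L2 = -/AB/- → run A
t=10: L0/L1/L2 = -/AB/- → run A
t=11: L0/L1/L2 = -/AB/- → run A
t=12: L0/L1/L2 = -/AB/- → run A
t=13: L0/L1/L2 = -/B/- → run B
t=14: L0/L1/L2 = -/B/- → run B
t=15: L0/L1/L2 = -/B/- → run B
t=16: L0/L1/L2 = -/B/- → run B
t=17: (idle)
t=18: (idle)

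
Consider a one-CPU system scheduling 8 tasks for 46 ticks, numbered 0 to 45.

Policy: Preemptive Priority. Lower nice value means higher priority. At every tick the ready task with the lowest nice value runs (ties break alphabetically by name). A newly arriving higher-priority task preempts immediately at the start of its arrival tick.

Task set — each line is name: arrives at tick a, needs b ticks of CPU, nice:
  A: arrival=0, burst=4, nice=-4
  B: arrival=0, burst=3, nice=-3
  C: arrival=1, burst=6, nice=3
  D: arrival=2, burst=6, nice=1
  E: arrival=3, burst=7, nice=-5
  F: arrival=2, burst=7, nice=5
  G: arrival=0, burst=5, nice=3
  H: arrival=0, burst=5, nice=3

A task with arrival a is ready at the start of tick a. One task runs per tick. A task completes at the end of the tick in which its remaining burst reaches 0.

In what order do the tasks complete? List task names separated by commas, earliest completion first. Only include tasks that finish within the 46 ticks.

completion order = E, A, B, D, C, G, H, F

t=0: ready={A,B,G,H} → run A
t=1: ready={A,B,C,G,H} → run A
t=2: ready={A,B,C,D,F,G,H} → run A
t=3: ready={A,B,C,D,E,F,G,H} → run E
t=4: ready={A,B,C,D,E,F,G,H} → run E
t=5: ready={A,B,C,D,E,F,G,H} → run E
t=6: ready={A,B,C,D,E,F,G,H} → run E
t=7: ready={A,B,C,D,E,F,G,H} → run E
t=8: ready={A,B,C,D,E,F,G,H} → run E
t=9: ready={A,B,C,D,E,F,G,H} → run E
t=10: ready={A,B,C,D,F,G,H} → run A
t=11: ready={B,C,D,F,G,H} → run B
t=12: ready={B,C,D,F,G,H} → run B
t=13: ready={B,C,D,F,G,H} → run B
t=14: ready={C,D,F,G,H} → run D
t=15: ready={C,D,F,G,H} → run D
t=16: ready={C,D,F,G,H} → run D
t=17: ready={C,D,F,G,H} → run D
t=18: ready={C,D,F,G,H} → run D
t=19: ready={C,D,F,G,H} → run D
t=20: ready={C,F,G,H} → run C
t=21: ready={C,F,G,H} → run C
t=22: ready={C,F,G,H} → run C
t=23: ready={C,F,G,H} → run C
t=24: ready={C,F,G,H} → run C
t=25: ready={C,F,G,H} → run C
t=26: ready={F,G,H} → run G
t=27: ready={F,G,H} → run G
t=28: ready={F,G,H} → run G
t=29: ready={F,G,H} → run G
t=30: ready={F,G,H} → run G
t=31: ready={F,H} → run H
t=32: ready={F,H} → run H
t=33: ready={F,H} → run H
t=34: ready={F,H} → run H
t=35: ready={F,H} → run H
t=36: ready={F} → run F
t=37: ready={F} → run F
t=38: ready={F} → run F
t=39: ready={F} → run F
t=40: ready={F} → run F
t=41: ready={F} → run F
t=42: ready={F} → run F
t=43: (idle)
t=44: (idle)
t=45: (idle)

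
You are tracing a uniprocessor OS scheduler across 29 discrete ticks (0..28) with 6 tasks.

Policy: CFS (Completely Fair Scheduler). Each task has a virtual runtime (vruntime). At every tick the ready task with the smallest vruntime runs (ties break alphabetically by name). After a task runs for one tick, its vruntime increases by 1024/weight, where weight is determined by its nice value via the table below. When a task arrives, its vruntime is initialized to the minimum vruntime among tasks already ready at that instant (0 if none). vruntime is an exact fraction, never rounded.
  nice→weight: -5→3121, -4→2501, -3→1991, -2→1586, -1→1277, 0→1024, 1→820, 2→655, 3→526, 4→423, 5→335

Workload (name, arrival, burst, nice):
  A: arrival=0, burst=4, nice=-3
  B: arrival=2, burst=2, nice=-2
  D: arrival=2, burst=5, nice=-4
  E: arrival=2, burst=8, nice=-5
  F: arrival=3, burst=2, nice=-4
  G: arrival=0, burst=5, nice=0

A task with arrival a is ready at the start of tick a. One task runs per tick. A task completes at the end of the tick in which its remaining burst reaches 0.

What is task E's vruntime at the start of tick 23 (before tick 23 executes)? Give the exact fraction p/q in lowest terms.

vruntime(E, start of tick 23) = 17467392/6213911

t=0: vr[A=0 G=0] → run A
t=1: vr[A=1024/1991 G=0] → run G
t=2: vr[A=1024/1991 B=1024/1991 D=1024/1991 E=1024/1991 G=1] → run A
t=3: vr[A=2048/1991 B=1024/1991 D=1024/1991 E=1024/1991 F=1024/1991 G=1] → run B
t=4: vr[A=2048/1991 B=1831424/1578863 D=1024/1991 E=1024/1991 F=1024/1991 G=1] → run D
t=5: vr[A=2048/1991 B=1831424/1578863 D=4599808/4979491 E=1024/1991 F=1024/1991 G=1] → run E
t=6: vr[A=2048/1991 B=1831424/1578863 D=4599808/4979491 E=5234688/6213911 F=1024/1991 G=1] → run F
t=7: vr[A=2048/1991 B=1831424/1578863 D=4599808/4979491 E=5234688/6213911 F=4599808/4979491 G=1] → run E
t=8: vr[A=2048/1991 B=1831424/1578863 D=4599808/4979491 E=7273472/6213911 F=4599808/4979491 G=1] → run D
t=9: vr[A=2048/1991 B=1831424/1578863 D=6638592/4979491 E=7273472/6213911 F=4599808/4979491 G=1] → run F
t=10: vr[A=2048/1991 B=1831424/1578863 D=6638592/4979491 E=7273472/6213911 G=1] → run G
t=11: vr[A=2048/1991 B=1831424/1578863 D=6638592/4979491 E=7273472/6213911 G=2] → run A
t=12: vr[A=3072/1991 B=1831424/1578863 D=6638592/4979491 E=7273472/6213911 G=2] → run B
t=13: vr[A=3072/1991 D=6638592/4979491 E=7273472/6213911 G=2] → run E
t=14: vr[A=3072/1991 D=6638592/4979491 E=9312256/6213911 G=2] → run D
t=15: vr[A=3072/1991 D=8677376/4979491 E=9312256/6213911 G=2] → run E
t=16: vr[A=3072/1991 D=8677376/4979491 E=11351040/6213911 G=2] → run A
t=17: vr[D=8677376/4979491 E=11351040/6213911 G=2] → run D
t=18: vr[D=10716160/4979491 E=11351040/6213911 G=2] → run E
t=19: vr[D=10716160/4979491 E=13389824/6213911 G=2] → run G
t=20: vr[D=10716160/4979491 E=13389824/6213911 G=3] → run D
t=21: vr[E=13389824/6213911 G=3] → run E
t=22: vr[E=15428608/6213911 G=3] → run E
t=23: vr[E=17467392/6213911 G=3] → run E
t=24: vr[G=3] → run G
t=25: vr[G=4] → run G
t=26: (idle)
t=27: (idle)
t=28: (idle)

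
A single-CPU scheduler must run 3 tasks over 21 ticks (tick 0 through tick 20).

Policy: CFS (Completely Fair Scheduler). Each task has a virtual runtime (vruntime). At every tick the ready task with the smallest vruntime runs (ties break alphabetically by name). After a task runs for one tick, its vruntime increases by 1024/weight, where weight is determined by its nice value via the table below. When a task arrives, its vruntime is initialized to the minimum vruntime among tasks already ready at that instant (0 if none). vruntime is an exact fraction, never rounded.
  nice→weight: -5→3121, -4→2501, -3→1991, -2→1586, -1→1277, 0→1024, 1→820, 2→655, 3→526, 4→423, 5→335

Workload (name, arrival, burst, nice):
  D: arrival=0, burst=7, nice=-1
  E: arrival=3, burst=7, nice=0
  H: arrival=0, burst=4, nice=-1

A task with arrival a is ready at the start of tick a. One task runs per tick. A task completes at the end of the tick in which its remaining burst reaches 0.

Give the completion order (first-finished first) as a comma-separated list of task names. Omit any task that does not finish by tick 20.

t=0: vr[D=0 H=0] → run D
t=1: vr[D=1024/1277 H=0] → run H
t=2: vr[D=1024/1277 H=1024/1277] → run D
t=3: vr[D=2048/1277 E=1024/1277 H=1024/1277] → run E
t=4: vr[D=2048/1277 E=2301/1277 H=1024/1277] → run H
t=5: vr[D=2048/1277 E=2301/1277 H=2048/1277] → run D
t=6: vr[D=3072/1277 E=2301/1277 H=2048/1277] → run H
t=7: vr[D=3072/1277 E=2301/1277 H=3072/1277] → run E
t=8: vr[D=3072/1277 E=3578/1277 H=3072/1277] → run D
t=9: vr[D=4096/1277 E=3578/1277 H=3072/1277] → run H
t=10: vr[D=4096/1277 E=3578/1277] → run E
t=11: vr[D=4096/1277 E=4855/1277] → run D
t=12: vr[D=5120/1277 E=4855/1277] → run E
t=13: vr[D=5120/1277 E=6132/1277] → run D
t=14: vr[D=6144/1277 E=6132/1277] → run E
t=15: vr[D=6144/1277 E=7409/1277] → run D
t=16: vr[E=7409/1277] → run E
t=17: vr[E=8686/1277] → run E
t=18: (idle)
t=19: (idle)
t=20: (idle)

completion order = H, D, E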